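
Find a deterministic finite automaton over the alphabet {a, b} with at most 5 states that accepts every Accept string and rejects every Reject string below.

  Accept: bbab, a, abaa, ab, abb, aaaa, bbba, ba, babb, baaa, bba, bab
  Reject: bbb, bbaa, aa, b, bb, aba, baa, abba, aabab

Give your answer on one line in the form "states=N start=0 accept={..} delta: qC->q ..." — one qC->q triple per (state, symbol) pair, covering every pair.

Fold the examples into a partial DFA from state 0: repeatedly fix the first undefined (state, symbol) met by the shortest-then-alphabetical prefix, trying targets in increasing order and rejecting any under which an Accept and a Reject string meet in one state with the same remainder; add a state when all current targets are rejected. Accepting states are where Accept strings end.
a: 0a undefined. 0a->0: no, a/aa meet in 0. Open state 1: 0a->1.
b: 0b undefined. 0b->0: ok.
aa: 1a undefined. 1a->0: no, bbab/aabab meet in 1 with "b" left. 1a->1: no, a/bbaa meet in 1. Open state 2: 1a->2.
ab: 1b undefined. 1b->0: no, bbab/bbb meet in 0. 1b->1: ok.
aaa: 2a undefined. 2a->0: no, abaa/bbb meet in 0. 2a->1: no, aaaa/bbaa meet in 2. 2a->2: no, abaa/bbaa meet in 2. Open state 3: 2a->3.
aab: 2b undefined. 2b->0: no, bbab/aabab meet in 1. 2b->1: no, bbab/aabab meet in 1. 2b->2: ok.
aaaa: 3a undefined. 3a->0: no, aaaa/bbb meet in 0. 3a->1: ok.
aabab: 3b undefined. 3b->0: ok.
All examples now run through 4 states with every (state, symbol) defined. Accept strings end in {1,3}, Reject strings end in {0,2}; accept={1,3}.

states=4 start=0 accept={1,3} delta: 0a->1 0b->0 1a->2 1b->1 2a->3 2b->2 3a->1 3b->0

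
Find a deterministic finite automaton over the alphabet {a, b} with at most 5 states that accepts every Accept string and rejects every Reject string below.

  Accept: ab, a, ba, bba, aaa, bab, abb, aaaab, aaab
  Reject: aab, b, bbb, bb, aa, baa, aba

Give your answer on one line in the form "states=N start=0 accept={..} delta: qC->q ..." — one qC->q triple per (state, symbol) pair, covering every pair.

states=4 start=0 accept={1,3} delta: 0a->1 0b->0 1a->2 1b->1 2a->3 2b->0 3a->1 3b->1

Grow the machine one transition at a time. Run the examples from 0; the earliest place one falls off (shortest prefix, ties alphabetical) gets sent to the lowest-numbered state that keeps every Accept/Reject pair distinguishable — a pair clashes when both reach the same state with identical unread suffix — and to a fresh state only if none does.
a: 0a undefined. 0a->0: no, ab/aab meet in 0 with "b" left. Open state 1: 0a->1.
b: 0b undefined. 0b->0: ok.
aa: 1a undefined. 1a->0: no, aaaab/aab meet in 0. 1a->1: no, ab/aab meet in 1 with "b" left. Open state 2: 1a->2.
ab: 1b undefined. 1b->0: no, ab/b meet in 0. 1b->1: ok.
aaa: 2a undefined. 2a->0: no, aaa/b meet in 0. 2a->1: no, aaaab/aab meet in 2 with "b" left. 2a->2: no, aaa/aa meet in 2. Open state 3: 2a->3.
aab: 2b undefined. 2b->0: ok.
aaaa: 3a undefined. 3a->0: no, aaaab/aab meet in 0. 3a->1: ok.
aaab: 3b undefined. 3b->0: no, aaab/aab meet in 0. 3b->1: ok.
All examples now run through 4 states with every (state, symbol) defined. Accept strings end in {1,3}, Reject strings end in {0,2}; accept={1,3}.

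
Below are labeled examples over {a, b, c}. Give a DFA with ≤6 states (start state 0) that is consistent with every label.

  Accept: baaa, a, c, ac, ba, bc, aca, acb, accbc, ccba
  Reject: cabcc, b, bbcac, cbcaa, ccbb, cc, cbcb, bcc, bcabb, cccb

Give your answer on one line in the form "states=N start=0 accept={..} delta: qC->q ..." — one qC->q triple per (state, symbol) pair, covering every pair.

states=6 start=0 accept={0,2,3} delta: 0a->0 0b->1 0c->2 1a->0 1b->0 1c->2 2a->2 2b->3 2c->4 3a->1 3b->1 3c->4 4a->3 4b->5 4c->4 5a->0 5b->1 5c->0

Grow the machine one transition at a time. Run the examples from 0; the earliest place one falls off (shortest prefix, ties alphabetical) gets sent to the lowest-numbered state that keeps every Accept/Reject pair distinguishable — a pair clashes when both reach the same state with identical unread suffix — and to a fresh state only if none does.
a: 0a undefined. 0a->0: ok.
b: 0b undefined. 0b->0: no, baaa/b meet in 0. Open state 1: 0b->1.
c: 0c undefined. 0c->0: no, a/cc meet in 0. 0c->1: no, c/b meet in 1. Open state 2: 0c->2.
ba: 1a undefined. 1a->0: ok.
bb: 1b undefined. 1b->0: ok.
bc: 1c undefined. 1c->0: no, baaa/bcabb meet in 0. 1c->1: no, baaa/bcabb meet in 0. 1c->2: ok.
ca: 2a undefined. 2a->0: no, baaa/bcabb meet in 0. 2a->1: no, c/bbcac meet in 2. 2a->2: ok.
cb: 2b undefined. 2b->0: no, baaa/cbcb meet in 0. 2b->1: no, baaa/bcabb meet in 0. 2b->2: no, c/bcabb meet in 2. Open state 3: 2b->3.
cc: 2c undefined. 2c->0: no, baaa/bbcac meet in 0. 2c->1: no, acb/cccb meet in 3. 2c->2: no, c/bbcac meet in 2. 2c->3: no, acb/bbcac meet in 3. Open state 4: 2c->4.
cbc: 3c undefined. 3c->0: no, baaa/cbcaa meet in 0. 3c->1: no, baaa/cbcaa meet in 0. 3c->2: no, c/cbcaa meet in 2. 3c->3: no, acb/cabcc meet in 3. 3c->4: ok.
ccb: 4b undefined. 4b->0: no, baaa/cbcb meet in 0. 4b->1: no, baaa/ccbb meet in 0. 4b->2: no, c/cbcb meet in 2. 4b->3: no, acb/cbcb meet in 3. 4b->4: no, accbc/cabcc meet in 4 with "c" left. Open state 5: 4b->5.
ccc: 4c undefined. 4c->0: no, baaa/cabcc meet in 0. 4c->1: no, baaa/cccb meet in 0. 4c->2: no, c/cabcc meet in 2. 4c->3: no, acb/cabcc meet in 3. 4c->4: ok.
cbca: 4a undefined. 4a->0: no, baaa/cbcaa meet in 0. 4a->1: no, baaa/cbcaa meet in 0. 4a->2: no, c/cbcaa meet in 2. 4a->3: ok.
ccba: 5a undefined. 5a->0: ok.
ccbb: 5b undefined. 5b->0: no, baaa/ccbb meet in 0. 5b->1: ok.
accbc: 5c undefined. 5c->0: ok.
bcabb: 3b undefined. 3b->0: no, baaa/bcabb meet in 0. 3b->1: ok.
cbcaa: 3a undefined. 3a->0: no, baaa/cbcaa meet in 0. 3a->1: ok.
All examples now run through 6 states with every (state, symbol) defined. Accept strings end in {0,2,3}, Reject strings end in {1,4,5}; accept={0,2,3}.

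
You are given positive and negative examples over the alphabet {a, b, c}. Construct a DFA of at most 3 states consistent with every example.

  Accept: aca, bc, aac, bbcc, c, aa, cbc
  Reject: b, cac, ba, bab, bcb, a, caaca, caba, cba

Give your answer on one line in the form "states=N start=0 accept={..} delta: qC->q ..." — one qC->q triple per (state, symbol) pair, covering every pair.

states=3 start=0 accept={2} delta: 0a->1 0b->0 0c->2 1a->2 1b->0 1c->1 2a->1 2b->0 2c->2

State merging on the prefix tree: take the shortest (then alphabetical) example prefix whose next move is undefined and point that move at state 0, else 1, else 2, ...; a target is out if some Accept/Reject pair would then sit in one state with the same input left (inseparable). If every existing state is out, open a new one.
a: 0a undefined. 0a->0: no, aa/a meet in 0. Open state 1: 0a->1.
b: 0b undefined. 0b->0: ok.
c: 0c undefined. 0c->0: no, bc/b meet in 0. 0c->1: no, bc/ba meet in 1. Open state 2: 0c->2.
aa: 1a undefined. 1a->0: no, aa/b meet in 0. 1a->1: no, aa/ba meet in 1. 1a->2: ok.
ac: 1c undefined. 1c->0: no, aca/ba meet in 1. 1c->1: ok.
ca: 2a undefined. 2a->0: no, aca/cac meet in 2. 2a->1: ok.
cb: 2b undefined. 2b->0: ok.
aac: 2c undefined. 2c->0: no, aac/b meet in 0. 2c->1: no, aca/caaca meet in 2. 2c->2: ok.
bab: 1b undefined. 1b->0: ok.
All examples now run through 3 states with every (state, symbol) defined. Accept strings end in {2}, Reject strings end in {0,1}; accept={2}.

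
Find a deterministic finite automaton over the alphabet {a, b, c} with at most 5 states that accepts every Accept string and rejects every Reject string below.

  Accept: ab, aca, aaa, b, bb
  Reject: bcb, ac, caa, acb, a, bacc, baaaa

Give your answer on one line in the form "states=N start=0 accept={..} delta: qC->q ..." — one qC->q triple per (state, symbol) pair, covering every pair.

Fold the examples into a partial DFA from state 0: repeatedly fix the first undefined (state, symbol) met by the shortest-then-alphabetical prefix, trying targets in increasing order and rejecting any under which an Accept and a Reject string meet in one state with the same remainder; add a state when all current targets are rejected. Accepting states are where Accept strings end.
a: 0a undefined. 0a->0: no, aaa/a meet in 0. Open state 1: 0a->1.
b: 0b undefined. 0b->0: ok.
c: 0c undefined. 0c->0: no, b/bcb meet in 0. 0c->1: no, ab/bcb meet in 1 with "b" left. Open state 2: 0c->2.
aa: 1a undefined. 1a->0: no, aaa/a meet in 1. 1a->1: no, aaa/a meet in 1. 1a->2: ok.
ab: 1b undefined. 1b->0: ok.
ac: 1c undefined. 1c->0: no, ab/ac meet in 0. 1c->1: no, ab/acb meet in 0. 1c->2: ok.
ca: 2a undefined. 2a->0: ok.
acb: 2b undefined. 2b->0: no, ab/bcb meet in 0. 2b->1: ok.
bacc: 2c undefined. 2c->0: no, ab/bacc meet in 0. 2c->1: ok.
All examples now run through 3 states with every (state, symbol) defined. Accept strings end in {0}, Reject strings end in {1,2}; accept={0}.

states=3 start=0 accept={0} delta: 0a->1 0b->0 0c->2 1a->2 1b->0 1c->2 2a->0 2b->1 2c->1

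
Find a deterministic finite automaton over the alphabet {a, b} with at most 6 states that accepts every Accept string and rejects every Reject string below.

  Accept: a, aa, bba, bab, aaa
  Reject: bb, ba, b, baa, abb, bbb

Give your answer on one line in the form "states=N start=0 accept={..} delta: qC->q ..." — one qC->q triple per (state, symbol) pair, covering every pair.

State merging on the prefix tree: take the shortest (then alphabetical) example prefix whose next move is undefined and point that move at state 0, else 1, else 2, ...; a target is out if some Accept/Reject pair would then sit in one state with the same input left (inseparable). If every existing state is out, open a new one.
a: 0a undefined. 0a->0: ok.
b: 0b undefined. 0b->0: no, a/bb meet in 0. Open state 1: 0b->1.
ba: 1a undefined. 1a->0: no, a/ba meet in 0. 1a->1: no, bab/bb meet in 1 with "b" left. Open state 2: 1a->2.
bb: 1b undefined. 1b->0: no, a/bb meet in 0. 1b->1: no, bba/ba meet in 2. 1b->2: no, bba/baa meet in 2 with "a" left. Open state 3: 1b->3.
baa: 2a undefined. 2a->0: no, a/baa meet in 0. 2a->1: ok.
bab: 2b undefined. 2b->0: ok.
bba: 3a undefined. 3a->0: ok.
bbb: 3b undefined. 3b->0: no, a/bbb meet in 0. 3b->1: ok.
All examples now run through 4 states with every (state, symbol) defined. Accept strings end in {0}, Reject strings end in {1,2,3}; accept={0}.

states=4 start=0 accept={0} delta: 0a->0 0b->1 1a->2 1b->3 2a->1 2b->0 3a->0 3b->1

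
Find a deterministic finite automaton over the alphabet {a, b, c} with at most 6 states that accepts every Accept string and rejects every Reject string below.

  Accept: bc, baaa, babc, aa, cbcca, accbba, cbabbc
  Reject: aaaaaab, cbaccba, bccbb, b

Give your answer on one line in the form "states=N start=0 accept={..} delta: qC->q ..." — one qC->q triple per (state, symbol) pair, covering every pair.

states=3 start=0 accept={0} delta: 0a->0 0b->1 0c->0 1a->2 1b->2 1c->0 2a->0 2b->0 2c->0

Grow the machine one transition at a time. Run the examples from 0; the earliest place one falls off (shortest prefix, ties alphabetical) gets sent to the lowest-numbered state that keeps every Accept/Reject pair distinguishable — a pair clashes when both reach the same state with identical unread suffix — and to a fresh state only if none does.
a: 0a undefined. 0a->0: ok.
b: 0b undefined. 0b->0: no, baaa/aaaaaab meet in 0. Open state 1: 0b->1.
c: 0c undefined. 0c->0: ok.
ba: 1a undefined. 1a->0: no, baaa/cbaccba meet in 0. 1a->1: no, baaa/aaaaaab meet in 1. Open state 2: 1a->2.
bc: 1c undefined. 1c->0: ok.
baa: 2a undefined. 2a->0: ok.
bab: 2b undefined. 2b->0: ok.
cbac: 2c undefined. 2c->0: ok.
accbb: 1b undefined. 1b->0: no, bc/bccbb meet in 0. 1b->1: no, accbba/cbaccba meet in 2. 1b->2: ok.
All examples now run through 3 states with every (state, symbol) defined. Accept strings end in {0}, Reject strings end in {1,2}; accept={0}.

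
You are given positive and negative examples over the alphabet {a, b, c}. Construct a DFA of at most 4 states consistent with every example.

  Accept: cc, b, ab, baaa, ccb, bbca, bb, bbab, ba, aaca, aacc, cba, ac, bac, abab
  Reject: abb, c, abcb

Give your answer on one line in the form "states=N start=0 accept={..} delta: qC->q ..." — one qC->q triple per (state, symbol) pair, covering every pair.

Grow the machine one transition at a time. Run the examples from 0; the earliest place one falls off (shortest prefix, ties alphabetical) gets sent to the lowest-numbered state that keeps every Accept/Reject pair distinguishable — a pair clashes when both reach the same state with identical unread suffix — and to a fresh state only if none does.
a: 0a undefined. 0a->0: no, bb/abb meet in 0 with "bb" left. Open state 1: 0a->1.
b: 0b undefined. 0b->0: ok.
c: 0c undefined. 0c->0: no, cc/c meet in 0. 0c->1: no, ba/c meet in 1. Open state 2: 0c->2.
aa: 1a undefined. 1a->0: ok.
ab: 1b undefined. 1b->0: no, b/abb meet in 0. 1b->1: no, ab/abb meet in 1. 1b->2: no, ab/c meet in 2. Open state 3: 1b->3.
ac: 1c undefined. 1c->0: ok.
cb: 2b undefined. 2b->0: ok.
cc: 2c undefined. 2c->0: ok.
aba: 3a undefined. 3a->0: ok.
abb: 3b undefined. 3b->0: no, cc/abb meet in 0. 3b->1: no, baaa/abb meet in 1. 3b->2: ok.
abc: 3c undefined. 3c->0: no, cc/abcb meet in 0. 3c->1: no, ab/abcb meet in 3. 3c->2: no, cc/abcb meet in 0. 3c->3: ok.
aaca: 2a undefined. 2a->0: ok.
All examples now run through 4 states with every (state, symbol) defined. Accept strings end in {0,1,3}, Reject strings end in {2}; accept={0,1,3}.

states=4 start=0 accept={0,1,3} delta: 0a->1 0b->0 0c->2 1a->0 1b->3 1c->0 2a->0 2b->0 2c->0 3a->0 3b->2 3c->3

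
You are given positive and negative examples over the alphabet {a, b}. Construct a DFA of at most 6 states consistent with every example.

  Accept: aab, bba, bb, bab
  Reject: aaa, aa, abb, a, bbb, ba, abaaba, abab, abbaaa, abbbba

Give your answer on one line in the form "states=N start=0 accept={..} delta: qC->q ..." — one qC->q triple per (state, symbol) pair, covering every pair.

states=3 start=0 accept={2} delta: 0a->1 0b->1 1a->1 1b->2 2a->2 2b->1

Fold the examples into a partial DFA from state 0: repeatedly fix the first undefined (state, symbol) met by the shortest-then-alphabetical prefix, trying targets in increasing order and rejecting any under which an Accept and a Reject string meet in one state with the same remainder; add a state when all current targets are rejected. Accepting states are where Accept strings end.
a: 0a undefined. 0a->0: no, bb/abb meet in 0 with "bb" left. Open state 1: 0a->1.
b: 0b undefined. 0b->0: no, bba/a meet in 1. 0b->1: ok.
aa: 1a undefined. 1a->0: no, aab/aaa meet in 1. 1a->1: ok.
ab: 1b undefined. 1b->0: no, aab/abab meet in 0. 1b->1: no, aab/aaa meet in 1. Open state 2: 1b->2.
aba: 2a undefined. 2a->0: no, bba/abaaba meet in 0. 2a->1: no, aab/abab meet in 2. 2a->2: ok.
abb: 2b undefined. 2b->0: no, aab/abbbba meet in 2. 2b->1: ok.
All examples now run through 3 states with every (state, symbol) defined. Accept strings end in {2}, Reject strings end in {1}; accept={2}.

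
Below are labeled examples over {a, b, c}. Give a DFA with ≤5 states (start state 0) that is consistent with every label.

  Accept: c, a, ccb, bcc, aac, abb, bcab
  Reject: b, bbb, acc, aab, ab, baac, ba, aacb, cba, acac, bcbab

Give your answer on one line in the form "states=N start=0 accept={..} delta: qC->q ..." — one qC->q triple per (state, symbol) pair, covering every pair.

State merging on the prefix tree: take the shortest (then alphabetical) example prefix whose next move is undefined and point that move at state 0, else 1, else 2, ...; a target is out if some Accept/Reject pair would then sit in one state with the same input left (inseparable). If every existing state is out, open a new one.
a: 0a undefined. 0a->0: ok.
b: 0b undefined. 0b->0: no, c/baac meet in 0 with "c" left. Open state 1: 0b->1.
c: 0c undefined. 0c->0: no, c/acc meet in 0. 0c->1: no, c/b meet in 1. Open state 2: 0c->2.
ba: 1a undefined. 1a->0: no, c/baac meet in 2. 1a->1: ok.
bb: 1b undefined. 1b->0: ok.
bc: 1c undefined. 1c->0: no, a/baac meet in 0. 1c->1: no, bcc/b meet in 1. 1c->2: no, c/baac meet in 2. Open state 3: 1c->3.
cb: 2b undefined. 2b->0: no, a/aacb meet in 0. 2b->1: ok.
cc: 2c undefined. 2c->0: no, a/acc meet in 0. 2c->1: ok.
aca: 2a undefined. 2a->0: no, c/acac meet in 2. 2a->1: ok.
bca: 3a undefined. 3a->0: no, bcab/b meet in 1. 3a->1: ok.
bcb: 3b undefined. 3b->0: ok.
bcc: 3c undefined. 3c->0: ok.
All examples now run through 4 states with every (state, symbol) defined. Accept strings end in {0,2}, Reject strings end in {1,3}; accept={0,2}.

states=4 start=0 accept={0,2} delta: 0a->0 0b->1 0c->2 1a->1 1b->0 1c->3 2a->1 2b->1 2c->1 3a->1 3b->0 3c->0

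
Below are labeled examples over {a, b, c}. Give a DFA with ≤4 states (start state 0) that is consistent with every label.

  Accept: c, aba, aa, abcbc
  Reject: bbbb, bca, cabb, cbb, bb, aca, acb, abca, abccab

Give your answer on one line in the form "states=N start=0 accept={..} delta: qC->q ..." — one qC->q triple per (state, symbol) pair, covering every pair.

states=3 start=0 accept={0,2} delta: 0a->0 0b->1 0c->2 1a->0 1b->1 1c->2 2a->1 2b->1 2c->0

Fold the examples into a partial DFA from state 0: repeatedly fix the first undefined (state, symbol) met by the shortest-then-alphabetical prefix, trying targets in increasing order and rejecting any under which an Accept and a Reject string meet in one state with the same remainder; add a state when all current targets are rejected. Accepting states are where Accept strings end.
a: 0a undefined. 0a->0: ok.
b: 0b undefined. 0b->0: no, aba/bbbb meet in 0. Open state 1: 0b->1.
c: 0c undefined. 0c->0: no, c/aca meet in 0. 0c->1: no, aba/aca meet in 1 with "a" left. Open state 2: 0c->2.
bb: 1b undefined. 1b->0: no, aa/bbbb meet in 0. 1b->1: ok.
bc: 1c undefined. 1c->0: no, aa/bca meet in 0. 1c->1: no, aba/bca meet in 1 with "a" left. 1c->2: ok.
ca: 2a undefined. 2a->0: no, aa/bca meet in 0. 2a->1: ok.
cb: 2b undefined. 2b->0: no, aa/acb meet in 0. 2b->1: ok.
aba: 1a undefined. 1a->0: ok.
abcc: 2c undefined. 2c->0: ok.
All examples now run through 3 states with every (state, symbol) defined. Accept strings end in {0,2}, Reject strings end in {1}; accept={0,2}.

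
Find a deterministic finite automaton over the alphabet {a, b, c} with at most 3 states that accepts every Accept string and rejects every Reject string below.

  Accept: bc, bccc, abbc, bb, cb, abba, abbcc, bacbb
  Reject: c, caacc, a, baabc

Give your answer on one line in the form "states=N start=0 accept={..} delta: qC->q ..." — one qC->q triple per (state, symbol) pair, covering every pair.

states=3 start=0 accept={1,2} delta: 0a->0 0b->1 0c->0 1a->2 1b->1 1c->1 2a->2 2b->0 2c->0

Grow the machine one transition at a time. Run the examples from 0; the earliest place one falls off (shortest prefix, ties alphabetical) gets sent to the lowest-numbered state that keeps every Accept/Reject pair distinguishable — a pair clashes when both reach the same state with identical unread suffix — and to a fresh state only if none does.
a: 0a undefined. 0a->0: ok.
b: 0b undefined. 0b->0: no, bc/c meet in 0 with "c" left. Open state 1: 0b->1.
c: 0c undefined. 0c->0: ok.
ba: 1a undefined. 1a->0: no, bc/baabc meet in 1 with "c" left. 1a->1: no, abbc/baabc meet in 1 with "bc" left. Open state 2: 1a->2.
bb: 1b undefined. 1b->0: no, abbc/c meet in 0. 1b->1: ok.
bc: 1c undefined. 1c->0: no, bc/c meet in 0. 1c->1: ok.
baa: 2a undefined. 2a->0: no, bc/baabc meet in 1. 2a->1: no, bc/baabc meet in 1. 2a->2: ok.
bac: 2c undefined. 2c->0: ok.
baab: 2b undefined. 2b->0: ok.
All examples now run through 3 states with every (state, symbol) defined. Accept strings end in {1,2}, Reject strings end in {0}; accept={1,2}.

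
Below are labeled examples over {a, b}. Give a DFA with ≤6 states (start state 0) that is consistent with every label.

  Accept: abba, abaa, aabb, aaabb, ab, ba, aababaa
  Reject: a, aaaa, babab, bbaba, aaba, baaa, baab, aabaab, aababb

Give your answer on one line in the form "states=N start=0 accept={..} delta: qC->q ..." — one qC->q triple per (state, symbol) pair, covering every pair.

states=6 start=0 accept={0,2} delta: 0a->1 0b->1 1a->2 1b->0 2a->0 2b->3 3a->4 3b->0 4a->0 4b->5 5a->1 5b->1

State merging on the prefix tree: take the shortest (then alphabetical) example prefix whose next move is undefined and point that move at state 0, else 1, else 2, ...; a target is out if some Accept/Reject pair would then sit in one state with the same input left (inseparable). If every existing state is out, open a new one.
a: 0a undefined. 0a->0: no, ba/aaba meet in 0 with "ba" left. Open state 1: 0a->1.
b: 0b undefined. 0b->0: no, ba/a meet in 1. 0b->1: ok.
aa: 1a undefined. 1a->0: no, aabb/baab meet in 1 with "b" left. 1a->1: no, ab/baab meet in 1 with "b" left. Open state 2: 1a->2.
ab: 1b undefined. 1b->0: ok.
aaa: 2a undefined. 2a->0: ok.
aab: 2b undefined. 2b->0: no, aabb/a meet in 1. 2b->1: no, abba/aaba meet in 2. 2b->2: no, aaabb/aaba meet in 0. Open state 3: 2b->3.
aaba: 3a undefined. 3a->0: no, aaabb/aaba meet in 0. 3a->1: no, aaabb/babab meet in 0. 3a->2: no, abba/aaba meet in 2. 3a->3: no, aabb/babab meet in 3 with "b" left. Open state 4: 3a->4.
aabb: 3b undefined. 3b->0: ok.
aabaa: 4a undefined. 4a->0: ok.
aabab: 4b undefined. 4b->0: no, aabb/babab meet in 0. 4b->1: no, aabb/aababb meet in 0. 4b->2: no, abba/babab meet in 2. 4b->3: no, aabb/aababb meet in 0. 4b->4: no, aababaa/a meet in 1. Open state 5: 4b->5.
aababa: 5a undefined. 5a->0: no, aababaa/a meet in 1. 5a->1: ok.
aababb: 5b undefined. 5b->0: no, aabb/aababb meet in 0. 5b->1: ok.
All examples now run through 6 states with every (state, symbol) defined. Accept strings end in {0,2}, Reject strings end in {1,4,5}; accept={0,2}.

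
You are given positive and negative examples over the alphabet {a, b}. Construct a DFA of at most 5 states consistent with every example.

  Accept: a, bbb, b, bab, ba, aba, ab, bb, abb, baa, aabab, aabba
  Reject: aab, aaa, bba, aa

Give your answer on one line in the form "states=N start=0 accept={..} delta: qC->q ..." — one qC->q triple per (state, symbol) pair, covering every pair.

states=5 start=0 accept={0,1,2} delta: 0a->1 0b->2 1a->3 1b->0 2a->0 2b->1 3a->3 3b->4 4a->0 4b->0

Grow the machine one transition at a time. Run the examples from 0; the earliest place one falls off (shortest prefix, ties alphabetical) gets sent to the lowest-numbered state that keeps every Accept/Reject pair distinguishable — a pair clashes when both reach the same state with identical unread suffix — and to a fresh state only if none does.
a: 0a undefined. 0a->0: no, a/aaa meet in 0. Open state 1: 0a->1.
b: 0b undefined. 0b->0: no, a/bba meet in 1. 0b->1: no, bab/aab meet in 1 with "ab" left. Open state 2: 0b->2.
aa: 1a undefined. 1a->0: no, a/aaa meet in 1. 1a->1: no, a/aaa meet in 1. 1a->2: no, b/aa meet in 2. Open state 3: 1a->3.
ab: 1b undefined. 1b->0: ok.
ba: 2a undefined. 2a->0: ok.
bb: 2b undefined. 2b->0: no, a/bba meet in 1. 2b->1: ok.
aaa: 3a undefined. 3a->0: no, bbb/aaa meet in 0. 3a->1: no, a/aaa meet in 1. 3a->2: no, b/aaa meet in 2. 3a->3: ok.
aab: 3b undefined. 3b->0: no, bbb/aab meet in 0. 3b->1: no, a/aab meet in 1. 3b->2: no, b/aab meet in 2. 3b->3: no, aabab/aab meet in 3. Open state 4: 3b->4.
aaba: 4a undefined. 4a->0: ok.
aabb: 4b undefined. 4b->0: ok.
All examples now run through 5 states with every (state, symbol) defined. Accept strings end in {0,1,2}, Reject strings end in {3,4}; accept={0,1,2}.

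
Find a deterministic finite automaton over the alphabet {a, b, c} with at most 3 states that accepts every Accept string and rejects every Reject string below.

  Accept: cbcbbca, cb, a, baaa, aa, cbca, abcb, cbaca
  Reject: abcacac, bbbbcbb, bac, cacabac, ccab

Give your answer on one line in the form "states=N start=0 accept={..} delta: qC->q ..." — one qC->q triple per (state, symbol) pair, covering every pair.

states=3 start=0 accept={0,2} delta: 0a->0 0b->0 0c->1 1a->0 1b->2 1c->2 2a->2 2b->1 2c->0

Fold the examples into a partial DFA from state 0: repeatedly fix the first undefined (state, symbol) met by the shortest-then-alphabetical prefix, trying targets in increasing order and rejecting any under which an Accept and a Reject string meet in one state with the same remainder; add a state when all current targets are rejected. Accepting states are where Accept strings end.
a: 0a undefined. 0a->0: ok.
b: 0b undefined. 0b->0: ok.
c: 0c undefined. 0c->0: no, cbcbbca/abcacac meet in 0. Open state 1: 0c->1.
ca: 1a undefined. 1a->0: ok.
cb: 1b undefined. 1b->0: no, cbcbbca/bbbbcbb meet in 0. 1b->1: no, cb/abcacac meet in 1. Open state 2: 1b->2.
cc: 1c undefined. 1c->0: no, a/ccab meet in 0. 1c->1: no, a/ccab meet in 0. 1c->2: ok.
cba: 2a undefined. 2a->0: no, a/ccab meet in 0. 2a->1: no, cb/ccab meet in 2. 2a->2: ok.
cbc: 2c undefined. 2c->0: ok.
ccab: 2b undefined. 2b->0: no, cbcbbca/bbbbcbb meet in 0. 2b->1: ok.
All examples now run through 3 states with every (state, symbol) defined. Accept strings end in {0,2}, Reject strings end in {1}; accept={0,2}.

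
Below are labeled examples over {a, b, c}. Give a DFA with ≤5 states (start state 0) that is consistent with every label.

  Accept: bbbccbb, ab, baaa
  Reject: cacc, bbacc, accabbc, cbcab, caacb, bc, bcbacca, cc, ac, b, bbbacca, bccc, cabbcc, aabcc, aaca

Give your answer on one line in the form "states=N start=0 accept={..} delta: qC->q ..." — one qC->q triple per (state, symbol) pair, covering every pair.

states=4 start=0 accept={2} delta: 0a->1 0b->0 0c->1 1a->2 1b->2 1c->3 2a->2 2b->0 2c->3 3a->0 3b->1 3c->0

Fold the examples into a partial DFA from state 0: repeatedly fix the first undefined (state, symbol) met by the shortest-then-alphabetical prefix, trying targets in increasing order and rejecting any under which an Accept and a Reject string meet in one state with the same remainder; add a state when all current targets are rejected. Accepting states are where Accept strings end.
a: 0a undefined. 0a->0: no, ab/b meet in 0 with "b" left. Open state 1: 0a->1.
b: 0b undefined. 0b->0: ok.
c: 0c undefined. 0c->0: no, bbbccbb/bc meet in 0. 0c->1: ok.
aa: 1a undefined. 1a->0: no, baaa/bc meet in 1. 1a->1: no, baaa/bc meet in 1. Open state 2: 1a->2.
ab: 1b undefined. 1b->0: no, ab/b meet in 0. 1b->1: no, ab/bc meet in 1. 1b->2: ok.
ac: 1c undefined. 1c->0: no, bbbccbb/cc meet in 0. 1c->1: no, ab/bbbacca meet in 2. 1c->2: no, ab/cc meet in 2. Open state 3: 1c->3.
aab: 2b undefined. 2b->0: ok.
aac: 2c undefined. 2c->0: no, ab/cbcab meet in 2. 2c->1: no, ab/aaca meet in 2. 2c->2: no, ab/cacc meet in 2. 2c->3: ok.
acc: 3c undefined. 3c->0: ok.
caa: 2a undefined. 2a->0: no, ab/caacb meet in 2. 2a->1: no, baaa/accabbc meet in 1. 2a->2: ok.
aaca: 3a undefined. 3a->0: ok.
caacb: 3b undefined. 3b->0: no, bbbccbb/cacc meet in 0. 3b->1: ok.
All examples now run through 4 states with every (state, symbol) defined. Accept strings end in {2}, Reject strings end in {0,1,3}; accept={2}.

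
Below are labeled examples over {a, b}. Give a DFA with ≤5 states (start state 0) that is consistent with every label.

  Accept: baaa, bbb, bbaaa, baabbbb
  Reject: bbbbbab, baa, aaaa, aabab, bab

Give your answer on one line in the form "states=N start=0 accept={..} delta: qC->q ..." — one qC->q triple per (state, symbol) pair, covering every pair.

states=4 start=0 accept={1} delta: 0a->0 0b->1 1a->2 1b->1 2a->3 2b->0 3a->1 3b->0

Grow the machine one transition at a time. Run the examples from 0; the earliest place one falls off (shortest prefix, ties alphabetical) gets sent to the lowest-numbered state that keeps every Accept/Reject pair distinguishable — a pair clashes when both reach the same state with identical unread suffix — and to a fresh state only if none does.
a: 0a undefined. 0a->0: ok.
b: 0b undefined. 0b->0: no, baaa/bbbbbab meet in 0. Open state 1: 0b->1.
ba: 1a undefined. 1a->0: no, baaa/baa meet in 0. 1a->1: no, baaa/baa meet in 1. Open state 2: 1a->2.
bb: 1b undefined. 1b->0: no, bbaaa/aaaa meet in 0. 1b->1: ok.
baa: 2a undefined. 2a->0: no, baaa/baa meet in 0. 2a->1: no, bbb/baa meet in 1. 2a->2: no, baaa/baa meet in 2. Open state 3: 2a->3.
bab: 2b undefined. 2b->0: ok.
baaa: 3a undefined. 3a->0: no, baaa/bbbbbab meet in 0. 3a->1: ok.
baab: 3b undefined. 3b->0: ok.
All examples now run through 4 states with every (state, symbol) defined. Accept strings end in {1}, Reject strings end in {0,3}; accept={1}.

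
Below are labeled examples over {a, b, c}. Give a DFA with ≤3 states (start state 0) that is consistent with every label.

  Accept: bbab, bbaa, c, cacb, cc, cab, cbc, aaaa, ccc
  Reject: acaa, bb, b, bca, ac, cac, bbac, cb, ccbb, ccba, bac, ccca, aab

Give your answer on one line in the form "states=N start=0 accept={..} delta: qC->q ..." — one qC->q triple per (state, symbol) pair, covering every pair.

states=3 start=0 accept={2} delta: 0a->1 0b->0 0c->2 1a->2 1b->2 1c->1 2a->1 2b->0 2c->2

Fold the examples into a partial DFA from state 0: repeatedly fix the first undefined (state, symbol) met by the shortest-then-alphabetical prefix, trying targets in increasing order and rejecting any under which an Accept and a Reject string meet in one state with the same remainder; add a state when all current targets are rejected. Accepting states are where Accept strings end.
a: 0a undefined. 0a->0: no, c/ac meet in 0 with "c" left. Open state 1: 0a->1.
b: 0b undefined. 0b->0: ok.
c: 0c undefined. 0c->0: no, c/bb meet in 0. 0c->1: no, bbab/cb meet in 1 with "b" left. Open state 2: 0c->2.
aa: 1a undefined. 1a->0: no, bbaa/bb meet in 0. 1a->1: no, bbab/aab meet in 1 with "b" left. 1a->2: ok.
ac: 1c undefined. 1c->0: no, bbaa/acaa meet in 2. 1c->1: ok.
ca: 2a undefined. 2a->0: no, bbaa/cac meet in 2. 2a->1: ok.
cb: 2b undefined. 2b->0: ok.
cc: 2c undefined. 2c->0: no, cc/bb meet in 0. 2c->1: no, bbaa/ccca meet in 2. 2c->2: ok.
cab: 1b undefined. 1b->0: no, bbab/bb meet in 0. 1b->1: no, bbab/acaa meet in 1. 1b->2: ok.
All examples now run through 3 states with every (state, symbol) defined. Accept strings end in {2}, Reject strings end in {0,1}; accept={2}.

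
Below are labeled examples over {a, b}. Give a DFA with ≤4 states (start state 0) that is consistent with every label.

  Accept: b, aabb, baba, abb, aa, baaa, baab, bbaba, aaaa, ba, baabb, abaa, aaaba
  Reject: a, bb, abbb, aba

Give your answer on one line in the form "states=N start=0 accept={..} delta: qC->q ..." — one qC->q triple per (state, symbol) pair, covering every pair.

states=4 start=0 accept={0,2,3} delta: 0a->1 0b->2 1a->2 1b->0 2a->3 2b->1 3a->3 3b->3

Grow the machine one transition at a time. Run the examples from 0; the earliest place one falls off (shortest prefix, ties alphabetical) gets sent to the lowest-numbered state that keeps every Accept/Reject pair distinguishable — a pair clashes when both reach the same state with identical unread suffix — and to a fresh state only if none does.
a: 0a undefined. 0a->0: no, aabb/bb meet in 0 with "bb" left. Open state 1: 0a->1.
b: 0b undefined. 0b->0: no, b/bb meet in 0. 0b->1: no, b/a meet in 1. Open state 2: 0b->2.
aa: 1a undefined. 1a->0: no, aabb/bb meet in 2 with "b" left. 1a->1: no, aa/a meet in 1. 1a->2: ok.
ab: 1b undefined. 1b->0: ok.
ba: 2a undefined. 2a->0: no, aaaa/a meet in 1. 2a->1: no, baba/a meet in 1. 2a->2: no, baab/bb meet in 2 with "b" left. Open state 3: 2a->3.
bb: 2b undefined. 2b->0: no, bbaba/a meet in 1. 2b->1: ok.
baa: 3a undefined. 3a->0: no, baaa/a meet in 1. 3a->1: no, aaaa/a meet in 1. 3a->2: no, baab/a meet in 1. 3a->3: ok.
bab: 3b undefined. 3b->0: no, baba/a meet in 1. 3b->1: no, baab/a meet in 1. 3b->2: no, baabb/a meet in 1. 3b->3: ok.
All examples now run through 4 states with every (state, symbol) defined. Accept strings end in {0,2,3}, Reject strings end in {1}; accept={0,2,3}.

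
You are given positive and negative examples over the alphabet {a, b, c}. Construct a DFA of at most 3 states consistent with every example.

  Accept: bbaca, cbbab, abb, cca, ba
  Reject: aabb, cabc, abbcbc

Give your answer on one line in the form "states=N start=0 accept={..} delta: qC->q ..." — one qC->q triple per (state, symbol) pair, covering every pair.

states=2 start=0 accept={1} delta: 0a->1 0b->0 0c->0 1a->0 1b->1 1c->0

Grow the machine one transition at a time. Run the examples from 0; the earliest place one falls off (shortest prefix, ties alphabetical) gets sent to the lowest-numbered state that keeps every Accept/Reject pair distinguishable — a pair clashes when both reach the same state with identical unread suffix — and to a fresh state only if none does.
a: 0a undefined. 0a->0: no, abb/aabb meet in 0 with "bb" left. Open state 1: 0a->1.
b: 0b undefined. 0b->0: ok.
c: 0c undefined. 0c->0: ok.
aa: 1a undefined. 1a->0: ok.
ab: 1b undefined. 1b->0: no, cbbab/aabb meet in 0. 1b->1: ok.
abbc: 1c undefined. 1c->0: ok.
All examples now run through 2 states with every (state, symbol) defined. Accept strings end in {1}, Reject strings end in {0}; accept={1}.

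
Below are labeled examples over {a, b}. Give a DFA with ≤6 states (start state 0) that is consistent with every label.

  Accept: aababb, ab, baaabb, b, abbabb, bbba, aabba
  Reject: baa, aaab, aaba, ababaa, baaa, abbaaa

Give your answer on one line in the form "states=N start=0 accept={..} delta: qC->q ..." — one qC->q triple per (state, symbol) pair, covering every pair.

states=4 start=0 accept={0,1} delta: 0a->1 0b->0 1a->2 1b->0 2a->2 2b->3 3a->2 3b->0

State merging on the prefix tree: take the shortest (then alphabetical) example prefix whose next move is undefined and point that move at state 0, else 1, else 2, ...; a target is out if some Accept/Reject pair would then sit in one state with the same input left (inseparable). If every existing state is out, open a new one.
a: 0a undefined. 0a->0: no, ab/aaab meet in 0 with "b" left. Open state 1: 0a->1.
b: 0b undefined. 0b->0: ok.
aa: 1a undefined. 1a->0: no, ab/aaab meet in 1 with "b" left. 1a->1: no, ab/aaab meet in 1 with "b" left. Open state 2: 1a->2.
ab: 1b undefined. 1b->0: ok.
aaa: 2a undefined. 2a->0: no, ab/aaab meet in 0. 2a->1: no, ab/aaab meet in 0. 2a->2: ok.
aab: 2b undefined. 2b->0: no, aababb/aaab meet in 0. 2b->1: no, bbba/aaab meet in 1. 2b->2: no, aababb/baa meet in 2. Open state 3: 2b->3.
aaba: 3a undefined. 3a->0: no, aababb/aaba meet in 0. 3a->1: no, bbba/aaba meet in 1. 3a->2: ok.
aabb: 3b undefined. 3b->0: ok.
All examples now run through 4 states with every (state, symbol) defined. Accept strings end in {0,1}, Reject strings end in {2,3}; accept={0,1}.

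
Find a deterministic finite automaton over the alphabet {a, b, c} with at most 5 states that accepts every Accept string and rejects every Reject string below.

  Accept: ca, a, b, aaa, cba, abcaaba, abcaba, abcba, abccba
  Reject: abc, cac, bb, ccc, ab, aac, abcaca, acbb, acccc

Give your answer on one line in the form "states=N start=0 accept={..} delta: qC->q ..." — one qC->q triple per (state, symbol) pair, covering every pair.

states=3 start=0 accept={1} delta: 0a->1 0b->1 0c->0 1a->1 1b->0 1c->2 2a->0 2b->1 2c->0

Grow the machine one transition at a time. Run the examples from 0; the earliest place one falls off (shortest prefix, ties alphabetical) gets sent to the lowest-numbered state that keeps every Accept/Reject pair distinguishable — a pair clashes when both reach the same state with identical unread suffix — and to a fresh state only if none does.
a: 0a undefined. 0a->0: no, b/ab meet in 0 with "b" left. Open state 1: 0a->1.
b: 0b undefined. 0b->0: no, b/bb meet in 0. 0b->1: ok.
c: 0c undefined. 0c->0: ok.
aa: 1a undefined. 1a->0: no, cba/ccc meet in 0. 1a->1: ok.
ab: 1b undefined. 1b->0: ok.
ac: 1c undefined. 1c->0: no, ca/abcaca meet in 1. 1c->1: no, ca/cac meet in 1. Open state 2: 1c->2.
acb: 2b undefined. 2b->0: no, ca/acbb meet in 1. 2b->1: ok.
acc: 2c undefined. 2c->0: ok.
abcaca: 2a undefined. 2a->0: ok.
All examples now run through 3 states with every (state, symbol) defined. Accept strings end in {1}, Reject strings end in {0,2}; accept={1}.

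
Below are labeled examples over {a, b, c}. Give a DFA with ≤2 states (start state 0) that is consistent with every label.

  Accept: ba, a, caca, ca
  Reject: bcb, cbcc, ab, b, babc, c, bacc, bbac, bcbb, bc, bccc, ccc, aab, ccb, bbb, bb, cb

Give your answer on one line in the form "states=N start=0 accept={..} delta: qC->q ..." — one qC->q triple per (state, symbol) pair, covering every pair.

Grow the machine one transition at a time. Run the examples from 0; the earliest place one falls off (shortest prefix, ties alphabetical) gets sent to the lowest-numbered state that keeps every Accept/Reject pair distinguishable — a pair clashes when both reach the same state with identical unread suffix — and to a fresh state only if none does.
a: 0a undefined. 0a->0: ok.
b: 0b undefined. 0b->0: no, ba/ab meet in 0. Open state 1: 0b->1.
c: 0c undefined. 0c->0: no, a/c meet in 0. 0c->1: ok.
ba: 1a undefined. 1a->0: ok.
bb: 1b undefined. 1b->0: no, ba/bb meet in 0. 1b->1: ok.
bc: 1c undefined. 1c->0: no, ba/babc meet in 0. 1c->1: ok.
All examples now run through 2 states with every (state, symbol) defined. Accept strings end in {0}, Reject strings end in {1}; accept={0}.

states=2 start=0 accept={0} delta: 0a->0 0b->1 0c->1 1a->0 1b->1 1c->1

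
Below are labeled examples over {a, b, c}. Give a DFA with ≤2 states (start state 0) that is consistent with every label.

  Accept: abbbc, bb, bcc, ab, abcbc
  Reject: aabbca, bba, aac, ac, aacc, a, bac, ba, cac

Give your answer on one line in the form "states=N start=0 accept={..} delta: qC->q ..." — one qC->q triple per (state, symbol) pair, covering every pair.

states=2 start=0 accept={1} delta: 0a->0 0b->1 0c->0 1a->0 1b->1 1c->1

Fold the examples into a partial DFA from state 0: repeatedly fix the first undefined (state, symbol) met by the shortest-then-alphabetical prefix, trying targets in increasing order and rejecting any under which an Accept and a Reject string meet in one state with the same remainder; add a state when all current targets are rejected. Accepting states are where Accept strings end.
a: 0a undefined. 0a->0: ok.
b: 0b undefined. 0b->0: no, abbbc/aac meet in 0 with "c" left. Open state 1: 0b->1.
c: 0c undefined. 0c->0: ok.
ba: 1a undefined. 1a->0: ok.
bb: 1b undefined. 1b->0: no, bb/aabbca meet in 0. 1b->1: ok.
bc: 1c undefined. 1c->0: no, abbbc/aabbca meet in 0. 1c->1: ok.
All examples now run through 2 states with every (state, symbol) defined. Accept strings end in {1}, Reject strings end in {0}; accept={1}.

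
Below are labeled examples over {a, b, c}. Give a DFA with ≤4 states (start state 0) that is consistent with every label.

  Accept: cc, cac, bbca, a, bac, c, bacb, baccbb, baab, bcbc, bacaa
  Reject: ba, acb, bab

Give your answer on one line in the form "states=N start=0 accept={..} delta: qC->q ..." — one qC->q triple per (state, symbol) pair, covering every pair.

Grow the machine one transition at a time. Run the examples from 0; the earliest place one falls off (shortest prefix, ties alphabetical) gets sent to the lowest-numbered state that keeps every Accept/Reject pair distinguishable — a pair clashes when both reach the same state with identical unread suffix — and to a fresh state only if none does.
a: 0a undefined. 0a->0: ok.
b: 0b undefined. 0b->0: no, a/ba meet in 0. Open state 1: 0b->1.
c: 0c undefined. 0c->0: ok.
ba: 1a undefined. 1a->0: no, cc/ba meet in 0. 1a->1: no, baab/bab meet in 1 with "b" left. Open state 2: 1a->2.
bb: 1b undefined. 1b->0: ok.
bc: 1c undefined. 1c->0: ok.
baa: 2a undefined. 2a->0: no, baab/acb meet in 1. 2a->1: ok.
bab: 2b undefined. 2b->0: no, cc/bab meet in 0. 2b->1: ok.
bac: 2c undefined. 2c->0: no, bacb/acb meet in 1. 2c->1: no, bac/acb meet in 1. 2c->2: no, bac/ba meet in 2. Open state 3: 2c->3.
baca: 3a undefined. 3a->0: ok.
bacb: 3b undefined. 3b->0: ok.
bacc: 3c undefined. 3c->0: ok.
All examples now run through 4 states with every (state, symbol) defined. Accept strings end in {0,3}, Reject strings end in {1,2}; accept={0,3}.

states=4 start=0 accept={0,3} delta: 0a->0 0b->1 0c->0 1a->2 1b->0 1c->0 2a->1 2b->1 2c->3 3a->0 3b->0 3c->0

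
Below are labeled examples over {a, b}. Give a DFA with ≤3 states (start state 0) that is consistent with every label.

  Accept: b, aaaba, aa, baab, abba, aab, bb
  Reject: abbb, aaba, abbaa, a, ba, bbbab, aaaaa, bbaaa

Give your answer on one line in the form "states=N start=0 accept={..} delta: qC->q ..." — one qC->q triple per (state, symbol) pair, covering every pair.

Grow the machine one transition at a time. Run the examples from 0; the earliest place one falls off (shortest prefix, ties alphabetical) gets sent to the lowest-numbered state that keeps every Accept/Reject pair distinguishable — a pair clashes when both reach the same state with identical unread suffix — and to a fresh state only if none does.
a: 0a undefined. 0a->0: no, aaaba/aaba meet in 0 with "ba" left. Open state 1: 0a->1.
b: 0b undefined. 0b->0: ok.
aa: 1a undefined. 1a->0: ok.
ab: 1b undefined. 1b->0: no, b/abbb meet in 0. 1b->1: ok.
All examples now run through 2 states with every (state, symbol) defined. Accept strings end in {0}, Reject strings end in {1}; accept={0}.

states=2 start=0 accept={0} delta: 0a->1 0b->0 1a->0 1b->1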